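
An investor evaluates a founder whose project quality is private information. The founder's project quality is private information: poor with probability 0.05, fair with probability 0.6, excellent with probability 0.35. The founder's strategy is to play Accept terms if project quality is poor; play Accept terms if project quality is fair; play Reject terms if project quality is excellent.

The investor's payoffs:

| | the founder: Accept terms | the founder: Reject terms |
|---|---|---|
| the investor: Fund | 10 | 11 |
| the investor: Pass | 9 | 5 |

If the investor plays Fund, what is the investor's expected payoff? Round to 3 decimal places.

Take the expectation over the founder's project quality, weighting each type's action by its prior probability.
E[Fund] = 0.05·10 + 0.6·10 + 0.35·11 = 0.5 + 6 + 3.85 = 10.35

10.350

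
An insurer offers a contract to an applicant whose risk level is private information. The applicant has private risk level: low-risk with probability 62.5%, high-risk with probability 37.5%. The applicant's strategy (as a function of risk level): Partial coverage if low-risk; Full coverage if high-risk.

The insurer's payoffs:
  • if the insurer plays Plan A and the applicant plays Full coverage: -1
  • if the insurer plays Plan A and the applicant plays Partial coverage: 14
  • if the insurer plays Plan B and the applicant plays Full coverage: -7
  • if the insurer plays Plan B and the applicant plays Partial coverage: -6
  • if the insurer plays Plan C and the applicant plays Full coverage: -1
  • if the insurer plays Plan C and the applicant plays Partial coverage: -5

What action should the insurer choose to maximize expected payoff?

E[Plan A] = 0.625·(14) + 0.375·(-1) = 8.375
E[Plan B] = 0.625·(-6) + 0.375·(-7) = -6.375
E[Plan C] = 0.625·(-5) + 0.375·(-1) = -3.5
Best response: Plan A (8.375 is the largest).

Plan A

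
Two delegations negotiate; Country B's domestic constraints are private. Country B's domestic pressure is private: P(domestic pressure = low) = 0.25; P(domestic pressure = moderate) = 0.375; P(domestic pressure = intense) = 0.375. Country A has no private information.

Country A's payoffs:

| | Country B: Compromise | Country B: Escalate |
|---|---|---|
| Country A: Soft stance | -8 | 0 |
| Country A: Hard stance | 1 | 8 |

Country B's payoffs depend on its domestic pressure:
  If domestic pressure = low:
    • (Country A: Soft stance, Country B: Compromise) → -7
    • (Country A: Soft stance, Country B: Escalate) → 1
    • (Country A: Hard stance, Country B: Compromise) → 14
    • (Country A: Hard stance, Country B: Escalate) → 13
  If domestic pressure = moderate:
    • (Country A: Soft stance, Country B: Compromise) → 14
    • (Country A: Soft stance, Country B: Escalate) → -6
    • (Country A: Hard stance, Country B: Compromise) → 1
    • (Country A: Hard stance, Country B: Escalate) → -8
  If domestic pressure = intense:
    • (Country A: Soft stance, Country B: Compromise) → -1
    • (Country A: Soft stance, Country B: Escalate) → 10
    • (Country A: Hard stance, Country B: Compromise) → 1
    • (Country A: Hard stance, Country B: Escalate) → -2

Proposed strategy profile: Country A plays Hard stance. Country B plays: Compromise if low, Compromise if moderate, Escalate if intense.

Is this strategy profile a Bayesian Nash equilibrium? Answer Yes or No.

No

Country A plays Hard stance: E[Hard stance] = 0.25·(1) + 0.375·(1) + 0.375·(8) = 3.625; E[Soft stance] = -5. Best-responding. ✓
Country B (domestic pressure low), facing Hard stance: Compromise gives 14, Escalate gives 13. Proposed Compromise is best. ✓
Country B (domestic pressure moderate), facing Hard stance: Compromise gives 1, Escalate gives -8. Proposed Compromise is best. ✓
Country B (domestic pressure intense), facing Hard stance: Compromise gives 1, Escalate gives -2. Proposed Escalate is not best — profitable deviation exists. ✗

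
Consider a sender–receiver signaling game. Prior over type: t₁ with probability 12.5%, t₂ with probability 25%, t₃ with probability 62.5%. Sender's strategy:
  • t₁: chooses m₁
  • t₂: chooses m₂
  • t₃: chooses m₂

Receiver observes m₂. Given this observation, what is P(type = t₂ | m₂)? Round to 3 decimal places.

P(m₂) = 0.125·0 + 0.25·1 + 0.625·1 = 0.875
P(t₂ | m₂) = (0.25·1) / 0.875 = 0.25 / 0.875 = 0.285714

0.286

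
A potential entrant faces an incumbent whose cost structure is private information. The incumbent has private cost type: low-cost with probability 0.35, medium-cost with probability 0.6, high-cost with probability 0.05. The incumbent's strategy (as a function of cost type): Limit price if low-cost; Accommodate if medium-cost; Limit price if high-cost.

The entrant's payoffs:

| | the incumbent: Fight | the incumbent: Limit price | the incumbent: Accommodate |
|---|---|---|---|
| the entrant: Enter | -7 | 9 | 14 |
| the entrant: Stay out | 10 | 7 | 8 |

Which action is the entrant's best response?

E[Enter] = 0.35·(9) + 0.6·(14) + 0.05·(9) = 12
E[Stay out] = 0.35·(7) + 0.6·(8) + 0.05·(7) = 7.6
Best response: Enter (12 is the largest).

Enter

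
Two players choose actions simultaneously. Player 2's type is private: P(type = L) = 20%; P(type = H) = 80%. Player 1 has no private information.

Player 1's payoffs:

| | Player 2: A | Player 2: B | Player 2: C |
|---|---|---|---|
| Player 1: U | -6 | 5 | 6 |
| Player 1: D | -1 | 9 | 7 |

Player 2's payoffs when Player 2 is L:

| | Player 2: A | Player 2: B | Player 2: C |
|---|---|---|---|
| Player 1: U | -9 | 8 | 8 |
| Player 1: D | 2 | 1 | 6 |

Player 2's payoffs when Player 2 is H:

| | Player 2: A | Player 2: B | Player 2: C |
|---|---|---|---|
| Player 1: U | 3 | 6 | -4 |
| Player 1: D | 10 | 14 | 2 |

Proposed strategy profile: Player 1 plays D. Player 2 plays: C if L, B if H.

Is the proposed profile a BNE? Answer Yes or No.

Player 1 plays D: E[D] = 0.2·(7) + 0.8·(9) = 8.6; E[U] = 5.2. Best-responding. ✓
Player 2 (type L), facing D: A gives 2, B gives 1, C gives 6. Proposed C is best. ✓
Player 2 (type H), facing D: A gives 10, B gives 14, C gives 2. Proposed B is best. ✓

Yes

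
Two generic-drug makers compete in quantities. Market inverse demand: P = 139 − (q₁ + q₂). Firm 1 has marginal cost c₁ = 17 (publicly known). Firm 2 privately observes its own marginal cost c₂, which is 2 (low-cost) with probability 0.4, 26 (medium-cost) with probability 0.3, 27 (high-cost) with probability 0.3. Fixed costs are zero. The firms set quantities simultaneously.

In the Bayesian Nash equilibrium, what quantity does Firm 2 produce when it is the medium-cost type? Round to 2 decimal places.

Firm 2 with cost c maximizes (139 − (q₁+q₂) − c)·q₂, giving q₂(c) = (139 − c − q₁)/2.
E[c₂] = 0.4·2 + 0.3·26 + 0.3·27 = 16.7
Firm 1's FOC against E[q₂] yields q₁ = (139 − 2·17 + E[c₂])/3 = (139 − 34 + 16.7)/3 = 40.5667.
q₂(medium-cost) = (139 − 26 − 40.5667)/2 = 36.2167.

36.22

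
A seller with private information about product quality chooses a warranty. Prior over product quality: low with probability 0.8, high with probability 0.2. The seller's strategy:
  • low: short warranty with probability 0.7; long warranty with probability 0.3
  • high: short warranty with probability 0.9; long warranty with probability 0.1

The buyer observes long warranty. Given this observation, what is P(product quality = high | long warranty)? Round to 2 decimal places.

0.08

P(long warranty) = 0.8·0.3 + 0.2·0.1 = 0.26
P(high | long warranty) = (0.2·0.1) / 0.26 = 0.02 / 0.26 = 0.0769231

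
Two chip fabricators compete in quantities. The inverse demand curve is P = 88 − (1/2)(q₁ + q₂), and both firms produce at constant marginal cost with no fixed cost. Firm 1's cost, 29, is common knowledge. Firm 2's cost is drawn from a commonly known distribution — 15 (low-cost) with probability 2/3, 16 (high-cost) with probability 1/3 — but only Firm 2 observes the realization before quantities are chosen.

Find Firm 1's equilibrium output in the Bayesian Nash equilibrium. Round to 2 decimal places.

30.22

Type-c best response for Firm 2: q₂(c) = (88 − c) − q₁/2.
Firm 1 maximizes expected profit; its first-order condition is 88 − q₁ − (1/2)E[q₂] − 29 = 0.
Substituting E[q₂] and solving: E[c₂] = 15.3333, so q₁ = (88 − 2·29 + 15.3333)/(3/2) = 30.2222.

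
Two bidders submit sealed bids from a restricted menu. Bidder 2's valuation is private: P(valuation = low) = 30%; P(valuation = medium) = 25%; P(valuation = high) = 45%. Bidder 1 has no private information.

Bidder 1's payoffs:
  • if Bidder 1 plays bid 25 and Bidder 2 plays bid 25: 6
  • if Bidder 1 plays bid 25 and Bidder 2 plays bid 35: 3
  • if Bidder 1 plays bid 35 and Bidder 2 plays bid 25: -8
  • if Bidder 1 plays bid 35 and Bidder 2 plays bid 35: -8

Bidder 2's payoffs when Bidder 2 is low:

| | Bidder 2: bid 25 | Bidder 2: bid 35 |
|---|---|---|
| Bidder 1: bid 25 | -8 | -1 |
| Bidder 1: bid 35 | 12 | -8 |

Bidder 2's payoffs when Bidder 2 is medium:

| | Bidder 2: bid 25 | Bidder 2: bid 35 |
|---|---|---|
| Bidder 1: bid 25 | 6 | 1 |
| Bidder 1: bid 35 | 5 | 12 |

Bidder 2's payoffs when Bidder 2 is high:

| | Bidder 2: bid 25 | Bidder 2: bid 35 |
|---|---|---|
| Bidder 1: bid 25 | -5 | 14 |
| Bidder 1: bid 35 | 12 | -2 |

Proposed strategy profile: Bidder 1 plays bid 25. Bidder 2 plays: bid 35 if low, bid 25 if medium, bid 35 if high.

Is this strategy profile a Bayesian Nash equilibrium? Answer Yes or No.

Bidder 1 plays bid 25: E[bid 25] = 0.3·(3) + 0.25·(6) + 0.45·(3) = 3.75; E[bid 35] = -8. Best-responding. ✓
Bidder 2 (valuation low), facing bid 25: bid 25 gives -8, bid 35 gives -1. Proposed bid 35 is best. ✓
Bidder 2 (valuation medium), facing bid 25: bid 25 gives 6, bid 35 gives 1. Proposed bid 25 is best. ✓
Bidder 2 (valuation high), facing bid 25: bid 25 gives -5, bid 35 gives 14. Proposed bid 35 is best. ✓

Yes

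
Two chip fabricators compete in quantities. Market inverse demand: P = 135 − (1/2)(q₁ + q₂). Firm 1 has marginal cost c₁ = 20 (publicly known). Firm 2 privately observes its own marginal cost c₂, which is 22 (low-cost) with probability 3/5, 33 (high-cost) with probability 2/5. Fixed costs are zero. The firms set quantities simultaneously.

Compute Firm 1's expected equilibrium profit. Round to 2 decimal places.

3275.10

Firm 2 with cost c maximizes (135 − (1/2)(q₁+q₂) − c)·q₂, giving q₂(c) = (135 − c − (1/2)q₁).
E[c₂] = 3/5·22 + 2/5·33 = 26.4
Firm 1's FOC against E[q₂] yields q₁ = (135 − 2·20 + E[c₂])/(3/2) = (135 − 40 + 26.4)/(3/2) = 80.9333.
E[P] = 135 − (1/2)·(q₁ + E[q₂]) = 60.4667; Firm 1's expected profit = (E[P] − 20)·q₁ = (60.4667 − 20)·80.9333 = 3275.1.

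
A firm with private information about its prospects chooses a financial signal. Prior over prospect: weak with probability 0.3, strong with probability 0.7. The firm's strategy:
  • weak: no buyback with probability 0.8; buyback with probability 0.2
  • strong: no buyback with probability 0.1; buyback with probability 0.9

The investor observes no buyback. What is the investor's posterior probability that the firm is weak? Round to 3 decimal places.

0.774

Apply Bayes' rule using the sender's strategy as the likelihood.
P(no buyback) = 0.3·0.8 + 0.7·0.1 = 0.31
P(weak | no buyback) = (0.3·0.8) / 0.31 = 0.24 / 0.31 = 0.774194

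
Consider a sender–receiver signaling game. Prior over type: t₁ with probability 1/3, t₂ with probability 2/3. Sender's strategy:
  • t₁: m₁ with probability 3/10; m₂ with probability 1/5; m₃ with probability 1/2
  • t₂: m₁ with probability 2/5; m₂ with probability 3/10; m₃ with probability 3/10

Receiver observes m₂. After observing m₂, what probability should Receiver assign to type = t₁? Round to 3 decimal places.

0.250

P(m₂) = (1/3)·(1/5) + (2/3)·(3/10) = 4/15
P(t₁ | m₂) = ((1/3)·(1/5)) / (4/15) = (1/15) / (4/15) = 1/4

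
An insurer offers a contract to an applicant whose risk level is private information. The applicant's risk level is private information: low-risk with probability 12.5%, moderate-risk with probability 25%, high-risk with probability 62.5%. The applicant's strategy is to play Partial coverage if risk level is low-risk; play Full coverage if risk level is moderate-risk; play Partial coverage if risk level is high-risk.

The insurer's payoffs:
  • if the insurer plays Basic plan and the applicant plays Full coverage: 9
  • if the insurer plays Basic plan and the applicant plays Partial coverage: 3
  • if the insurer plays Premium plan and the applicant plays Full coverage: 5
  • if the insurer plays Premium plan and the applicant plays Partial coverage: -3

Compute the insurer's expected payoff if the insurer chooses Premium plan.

-1

Take the expectation over the applicant's risk level, weighting each type's action by its prior probability.
E[Premium plan] = 0.125·(-3) + 0.25·5 + 0.625·(-3) = (-0.375) + 1.25 + (-1.875) = -1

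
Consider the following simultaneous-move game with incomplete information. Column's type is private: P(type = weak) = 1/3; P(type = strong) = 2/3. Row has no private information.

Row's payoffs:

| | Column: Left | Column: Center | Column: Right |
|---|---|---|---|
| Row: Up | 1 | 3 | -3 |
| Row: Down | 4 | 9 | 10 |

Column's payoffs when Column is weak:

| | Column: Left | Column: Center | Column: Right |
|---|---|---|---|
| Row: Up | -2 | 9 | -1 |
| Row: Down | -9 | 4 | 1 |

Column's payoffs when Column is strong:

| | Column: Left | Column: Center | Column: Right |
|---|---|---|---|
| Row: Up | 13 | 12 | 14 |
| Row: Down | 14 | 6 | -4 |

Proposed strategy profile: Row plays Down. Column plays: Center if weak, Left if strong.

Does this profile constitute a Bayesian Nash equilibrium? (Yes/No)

Row plays Down: E[Down] = 1/3·(9) + 2/3·(4) = 17/3; E[Up] = 5/3. Best-responding. ✓
Column (type weak), facing Down: Left gives -9, Center gives 4, Right gives 1. Proposed Center is best. ✓
Column (type strong), facing Down: Left gives 14, Center gives 6, Right gives -4. Proposed Left is best. ✓

Yes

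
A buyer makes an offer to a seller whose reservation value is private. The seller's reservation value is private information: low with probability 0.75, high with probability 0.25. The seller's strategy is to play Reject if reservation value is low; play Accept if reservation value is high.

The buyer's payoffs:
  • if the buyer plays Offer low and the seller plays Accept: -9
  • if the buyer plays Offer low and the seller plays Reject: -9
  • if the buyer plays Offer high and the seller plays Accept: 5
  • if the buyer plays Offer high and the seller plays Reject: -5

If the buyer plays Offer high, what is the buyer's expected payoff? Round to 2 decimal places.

E[Offer high] = 0.75·(-5) + 0.25·5 = (-3.75) + 1.25 = -2.5

-2.50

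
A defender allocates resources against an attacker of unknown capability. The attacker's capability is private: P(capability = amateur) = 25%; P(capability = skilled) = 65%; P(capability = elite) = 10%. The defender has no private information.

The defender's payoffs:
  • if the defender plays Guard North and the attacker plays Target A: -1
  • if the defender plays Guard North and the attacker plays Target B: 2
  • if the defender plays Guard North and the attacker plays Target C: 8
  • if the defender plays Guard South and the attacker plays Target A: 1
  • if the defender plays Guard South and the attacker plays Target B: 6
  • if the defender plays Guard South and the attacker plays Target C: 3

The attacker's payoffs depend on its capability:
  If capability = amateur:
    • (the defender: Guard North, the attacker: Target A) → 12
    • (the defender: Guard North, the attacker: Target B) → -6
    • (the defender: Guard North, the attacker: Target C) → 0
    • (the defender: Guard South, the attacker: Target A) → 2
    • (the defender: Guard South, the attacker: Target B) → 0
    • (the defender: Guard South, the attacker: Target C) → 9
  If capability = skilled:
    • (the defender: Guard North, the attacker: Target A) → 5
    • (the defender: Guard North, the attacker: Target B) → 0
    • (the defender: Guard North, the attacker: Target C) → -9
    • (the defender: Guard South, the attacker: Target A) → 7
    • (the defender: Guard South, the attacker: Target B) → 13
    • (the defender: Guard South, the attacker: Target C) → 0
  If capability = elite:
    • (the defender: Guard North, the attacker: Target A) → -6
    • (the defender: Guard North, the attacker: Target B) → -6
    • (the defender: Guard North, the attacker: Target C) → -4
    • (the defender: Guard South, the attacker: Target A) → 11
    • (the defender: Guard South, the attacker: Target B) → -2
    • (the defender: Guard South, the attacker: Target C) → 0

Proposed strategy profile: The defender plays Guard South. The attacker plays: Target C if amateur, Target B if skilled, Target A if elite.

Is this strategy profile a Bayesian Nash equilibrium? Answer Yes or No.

Yes

A profile is a BNE iff every type of every player is best-responding given beliefs about the other side.
The defender plays Guard South: E[Guard South] = 0.25·(3) + 0.65·(6) + 0.1·(1) = 4.75; E[Guard North] = 3.2. Best-responding. ✓
The attacker (capability amateur), facing Guard South: Target A gives 2, Target B gives 0, Target C gives 9. Proposed Target C is best. ✓
The attacker (capability skilled), facing Guard South: Target A gives 7, Target B gives 13, Target C gives 0. Proposed Target B is best. ✓
The attacker (capability elite), facing Guard South: Target A gives 11, Target B gives -2, Target C gives 0. Proposed Target A is best. ✓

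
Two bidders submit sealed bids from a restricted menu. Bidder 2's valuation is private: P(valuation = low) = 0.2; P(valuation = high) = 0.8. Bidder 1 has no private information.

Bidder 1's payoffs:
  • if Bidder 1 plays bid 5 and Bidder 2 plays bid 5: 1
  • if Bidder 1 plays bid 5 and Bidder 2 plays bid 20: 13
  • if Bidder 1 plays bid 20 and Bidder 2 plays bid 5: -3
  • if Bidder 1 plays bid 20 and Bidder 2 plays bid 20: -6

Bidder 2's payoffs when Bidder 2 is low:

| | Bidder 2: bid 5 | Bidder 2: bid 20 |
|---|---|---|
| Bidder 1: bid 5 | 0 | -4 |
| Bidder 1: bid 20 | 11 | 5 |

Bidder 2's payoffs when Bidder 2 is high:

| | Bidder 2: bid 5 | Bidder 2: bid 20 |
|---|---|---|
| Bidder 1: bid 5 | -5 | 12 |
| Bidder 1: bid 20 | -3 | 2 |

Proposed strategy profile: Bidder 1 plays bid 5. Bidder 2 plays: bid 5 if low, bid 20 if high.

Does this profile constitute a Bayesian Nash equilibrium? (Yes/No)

Bidder 1 plays bid 5: E[bid 5] = 0.2·(1) + 0.8·(13) = 10.6; E[bid 20] = -5.4. Best-responding. ✓
Bidder 2 (valuation low), facing bid 5: bid 5 gives 0, bid 20 gives -4. Proposed bid 5 is best. ✓
Bidder 2 (valuation high), facing bid 5: bid 5 gives -5, bid 20 gives 12. Proposed bid 20 is best. ✓

Yes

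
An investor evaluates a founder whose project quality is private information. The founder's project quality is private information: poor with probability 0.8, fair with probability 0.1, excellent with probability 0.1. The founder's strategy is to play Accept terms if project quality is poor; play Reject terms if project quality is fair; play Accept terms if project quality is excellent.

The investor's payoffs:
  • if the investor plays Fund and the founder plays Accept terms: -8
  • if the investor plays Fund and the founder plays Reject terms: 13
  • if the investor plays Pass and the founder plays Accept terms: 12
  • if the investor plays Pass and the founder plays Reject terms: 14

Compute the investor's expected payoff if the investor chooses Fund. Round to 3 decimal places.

E[Fund] = 0.8·(-8) + 0.1·13 + 0.1·(-8) = (-6.4) + 1.3 + (-0.8) = -5.9

-5.900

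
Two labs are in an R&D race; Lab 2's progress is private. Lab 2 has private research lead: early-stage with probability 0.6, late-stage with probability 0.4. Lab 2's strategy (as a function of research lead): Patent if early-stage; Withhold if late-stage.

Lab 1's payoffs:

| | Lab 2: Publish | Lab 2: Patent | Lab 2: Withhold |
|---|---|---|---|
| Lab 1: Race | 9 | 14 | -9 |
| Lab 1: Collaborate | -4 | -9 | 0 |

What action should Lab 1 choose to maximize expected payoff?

Race

E[Race] = 0.6·(14) + 0.4·(-9) = 4.8
E[Collaborate] = 0.6·(-9) + 0.4·(0) = -5.4
Best response: Race (4.8 is the largest).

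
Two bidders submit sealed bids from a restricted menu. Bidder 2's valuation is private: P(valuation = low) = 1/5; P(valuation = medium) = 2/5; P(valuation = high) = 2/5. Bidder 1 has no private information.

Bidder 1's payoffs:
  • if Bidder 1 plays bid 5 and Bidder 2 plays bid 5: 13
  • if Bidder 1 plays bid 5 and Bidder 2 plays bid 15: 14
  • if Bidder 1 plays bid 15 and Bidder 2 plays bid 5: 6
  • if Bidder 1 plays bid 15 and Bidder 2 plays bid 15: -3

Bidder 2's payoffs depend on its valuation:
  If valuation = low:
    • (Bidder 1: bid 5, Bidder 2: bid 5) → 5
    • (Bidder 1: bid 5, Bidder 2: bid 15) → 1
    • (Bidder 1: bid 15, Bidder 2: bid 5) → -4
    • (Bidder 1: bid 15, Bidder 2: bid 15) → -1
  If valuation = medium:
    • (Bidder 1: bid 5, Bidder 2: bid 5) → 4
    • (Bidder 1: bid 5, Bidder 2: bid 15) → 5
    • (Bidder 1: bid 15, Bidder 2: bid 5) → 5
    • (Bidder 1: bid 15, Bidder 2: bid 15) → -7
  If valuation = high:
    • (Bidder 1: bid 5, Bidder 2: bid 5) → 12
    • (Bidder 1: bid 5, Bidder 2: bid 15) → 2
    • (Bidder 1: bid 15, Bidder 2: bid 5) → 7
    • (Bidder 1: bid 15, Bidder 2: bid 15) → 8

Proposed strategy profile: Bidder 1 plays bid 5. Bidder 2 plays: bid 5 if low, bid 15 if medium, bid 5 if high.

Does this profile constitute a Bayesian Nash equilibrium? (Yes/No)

Bidder 1 plays bid 5: E[bid 5] = 1/5·(13) + 2/5·(14) + 2/5·(13) = 67/5; E[bid 15] = 12/5. Best-responding. ✓
Bidder 2 (valuation low), facing bid 5: bid 5 gives 5, bid 15 gives 1. Proposed bid 5 is best. ✓
Bidder 2 (valuation medium), facing bid 5: bid 5 gives 4, bid 15 gives 5. Proposed bid 15 is best. ✓
Bidder 2 (valuation high), facing bid 5: bid 5 gives 12, bid 15 gives 2. Proposed bid 5 is best. ✓

Yes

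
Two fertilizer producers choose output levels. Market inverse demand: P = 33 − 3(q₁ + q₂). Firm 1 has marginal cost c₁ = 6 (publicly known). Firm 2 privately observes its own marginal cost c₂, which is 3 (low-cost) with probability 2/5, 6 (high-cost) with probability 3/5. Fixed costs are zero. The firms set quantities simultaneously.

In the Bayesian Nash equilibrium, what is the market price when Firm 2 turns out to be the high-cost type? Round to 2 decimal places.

Each type of Firm 2 best-responds to q₁; Firm 1 best-responds to the expected q₂ over Firm 2's types.
Firm 2 with cost c maximizes (33 − 3(q₁+q₂) − c)·q₂, giving q₂(c) = (33 − c − 3q₁)/6.
E[c₂] = 2/5·3 + 3/5·6 = 4.8
Firm 1's FOC against E[q₂] yields q₁ = (33 − 2·6 + E[c₂])/9 = (33 − 12 + 4.8)/9 = 2.86667.
q₂(high-cost) = 3.06667, so P = 33 − 3·(2.86667 + 3.06667) = 15.2.

15.20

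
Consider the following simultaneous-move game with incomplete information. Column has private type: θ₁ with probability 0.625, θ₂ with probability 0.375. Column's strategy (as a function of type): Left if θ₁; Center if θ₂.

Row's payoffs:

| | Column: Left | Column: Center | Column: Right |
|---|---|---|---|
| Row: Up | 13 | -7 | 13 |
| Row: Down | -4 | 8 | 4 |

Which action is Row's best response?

Up

Compute Row's expected payoff for each action, taking the expectation over Column's type.
E[Up] = 0.625·(13) + 0.375·(-7) = 5.5
E[Down] = 0.625·(-4) + 0.375·(8) = 0.5
Best response: Up (5.5 is the largest).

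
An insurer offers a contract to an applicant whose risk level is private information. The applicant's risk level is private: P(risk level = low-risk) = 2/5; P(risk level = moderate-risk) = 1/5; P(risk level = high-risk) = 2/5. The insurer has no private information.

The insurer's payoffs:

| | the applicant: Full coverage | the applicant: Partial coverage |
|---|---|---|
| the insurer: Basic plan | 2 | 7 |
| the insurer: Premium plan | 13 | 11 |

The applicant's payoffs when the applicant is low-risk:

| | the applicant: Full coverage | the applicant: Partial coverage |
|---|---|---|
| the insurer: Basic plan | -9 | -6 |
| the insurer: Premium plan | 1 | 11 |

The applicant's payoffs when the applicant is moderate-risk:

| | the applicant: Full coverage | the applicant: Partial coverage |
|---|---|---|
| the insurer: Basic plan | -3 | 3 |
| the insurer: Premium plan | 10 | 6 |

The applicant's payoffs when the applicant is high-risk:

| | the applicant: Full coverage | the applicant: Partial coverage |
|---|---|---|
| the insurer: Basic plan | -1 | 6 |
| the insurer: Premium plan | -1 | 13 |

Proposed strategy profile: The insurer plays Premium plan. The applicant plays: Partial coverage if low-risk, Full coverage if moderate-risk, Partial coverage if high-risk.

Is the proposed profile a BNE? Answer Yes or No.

A profile is a BNE iff every type of every player is best-responding given beliefs about the other side.
The insurer plays Premium plan: E[Premium plan] = 2/5·(11) + 1/5·(13) + 2/5·(11) = 57/5; E[Basic plan] = 6. Best-responding. ✓
The applicant (risk level low-risk), facing Premium plan: Full coverage gives 1, Partial coverage gives 11. Proposed Partial coverage is best. ✓
The applicant (risk level moderate-risk), facing Premium plan: Full coverage gives 10, Partial coverage gives 6. Proposed Full coverage is best. ✓
The applicant (risk level high-risk), facing Premium plan: Full coverage gives -1, Partial coverage gives 13. Proposed Partial coverage is best. ✓

Yes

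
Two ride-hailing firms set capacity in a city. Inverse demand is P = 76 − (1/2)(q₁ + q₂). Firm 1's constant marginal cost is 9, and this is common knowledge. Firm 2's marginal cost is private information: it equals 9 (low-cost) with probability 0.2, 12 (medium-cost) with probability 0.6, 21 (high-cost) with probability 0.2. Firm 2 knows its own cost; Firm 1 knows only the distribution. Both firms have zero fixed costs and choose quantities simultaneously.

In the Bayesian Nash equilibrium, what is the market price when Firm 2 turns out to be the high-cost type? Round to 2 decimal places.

36.63

Firm 2 with cost c maximizes (76 − (1/2)(q₁+q₂) − c)·q₂, giving q₂(c) = (76 − c − (1/2)q₁).
E[c₂] = 0.2·9 + 0.6·12 + 0.2·21 = 13.2
Firm 1's FOC against E[q₂] yields q₁ = (76 − 2·9 + E[c₂])/(3/2) = (76 − 18 + 13.2)/(3/2) = 47.4667.
q₂(high-cost) = 31.2667, so P = 76 − (1/2)·(47.4667 + 31.2667) = 36.6333.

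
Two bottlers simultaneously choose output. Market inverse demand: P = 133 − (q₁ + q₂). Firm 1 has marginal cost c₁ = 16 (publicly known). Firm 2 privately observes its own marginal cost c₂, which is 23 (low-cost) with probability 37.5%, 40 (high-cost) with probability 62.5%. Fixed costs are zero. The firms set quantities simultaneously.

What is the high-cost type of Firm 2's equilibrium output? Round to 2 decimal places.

Type-c best response for Firm 2: q₂(c) = (133 − c)/2 − q₁/2.
Firm 1 maximizes expected profit; its first-order condition is 133 − 2q₁ − E[q₂] − 16 = 0.
Substituting E[q₂] and solving: E[c₂] = 33.625, so q₁ = (133 − 2·16 + 33.625)/3 = 44.875.
q₂(high-cost) = (133 − 40 − 44.875)/2 = 24.0625.

24.06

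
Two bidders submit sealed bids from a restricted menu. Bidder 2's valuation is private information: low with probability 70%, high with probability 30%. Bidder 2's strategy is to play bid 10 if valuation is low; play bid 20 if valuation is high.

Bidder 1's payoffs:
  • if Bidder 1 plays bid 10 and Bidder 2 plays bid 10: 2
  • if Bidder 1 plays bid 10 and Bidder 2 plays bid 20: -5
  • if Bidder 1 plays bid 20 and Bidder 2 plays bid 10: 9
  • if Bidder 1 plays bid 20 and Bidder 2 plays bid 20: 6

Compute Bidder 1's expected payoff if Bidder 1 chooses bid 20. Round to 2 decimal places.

E[bid 20] = 0.7·9 + 0.3·6 = 6.3 + 1.8 = 8.1

8.10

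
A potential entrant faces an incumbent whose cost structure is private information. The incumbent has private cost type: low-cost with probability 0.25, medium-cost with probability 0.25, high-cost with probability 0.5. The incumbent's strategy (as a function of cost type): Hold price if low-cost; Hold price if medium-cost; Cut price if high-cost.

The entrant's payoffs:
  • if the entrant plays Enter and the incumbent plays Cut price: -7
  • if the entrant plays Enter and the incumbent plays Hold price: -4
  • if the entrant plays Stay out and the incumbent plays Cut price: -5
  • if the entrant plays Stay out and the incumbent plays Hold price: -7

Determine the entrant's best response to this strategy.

E[Enter] = 0.25·(-4) + 0.25·(-4) + 0.5·(-7) = -5.5
E[Stay out] = 0.25·(-7) + 0.25·(-7) + 0.5·(-5) = -6
Best response: Enter (-5.5 is the largest).

Enter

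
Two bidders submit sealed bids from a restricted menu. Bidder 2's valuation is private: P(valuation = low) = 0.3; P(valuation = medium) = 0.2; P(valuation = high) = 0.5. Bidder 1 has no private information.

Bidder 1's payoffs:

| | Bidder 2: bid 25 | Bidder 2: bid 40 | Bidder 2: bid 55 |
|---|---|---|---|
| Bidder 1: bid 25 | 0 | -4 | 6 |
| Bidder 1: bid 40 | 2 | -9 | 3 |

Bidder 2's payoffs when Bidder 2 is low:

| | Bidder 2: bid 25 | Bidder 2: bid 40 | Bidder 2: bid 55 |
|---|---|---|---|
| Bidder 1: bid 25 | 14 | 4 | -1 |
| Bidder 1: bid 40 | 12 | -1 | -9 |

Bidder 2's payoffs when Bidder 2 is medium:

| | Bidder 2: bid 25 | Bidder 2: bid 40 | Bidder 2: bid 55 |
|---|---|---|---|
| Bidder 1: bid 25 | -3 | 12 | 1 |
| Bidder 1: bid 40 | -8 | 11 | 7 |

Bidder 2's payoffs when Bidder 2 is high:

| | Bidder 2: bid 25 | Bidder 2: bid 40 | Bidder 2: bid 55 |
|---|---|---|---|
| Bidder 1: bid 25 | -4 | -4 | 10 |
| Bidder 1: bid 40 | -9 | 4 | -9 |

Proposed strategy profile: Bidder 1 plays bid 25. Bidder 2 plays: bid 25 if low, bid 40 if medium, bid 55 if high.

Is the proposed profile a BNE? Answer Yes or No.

Yes

Bidder 1 plays bid 25: E[bid 25] = 0.3·(0) + 0.2·(-4) + 0.5·(6) = 2.2; E[bid 40] = 0.3. Best-responding. ✓
Bidder 2 (valuation low), facing bid 25: bid 25 gives 14, bid 40 gives 4, bid 55 gives -1. Proposed bid 25 is best. ✓
Bidder 2 (valuation medium), facing bid 25: bid 25 gives -3, bid 40 gives 12, bid 55 gives 1. Proposed bid 40 is best. ✓
Bidder 2 (valuation high), facing bid 25: bid 25 gives -4, bid 40 gives -4, bid 55 gives 10. Proposed bid 55 is best. ✓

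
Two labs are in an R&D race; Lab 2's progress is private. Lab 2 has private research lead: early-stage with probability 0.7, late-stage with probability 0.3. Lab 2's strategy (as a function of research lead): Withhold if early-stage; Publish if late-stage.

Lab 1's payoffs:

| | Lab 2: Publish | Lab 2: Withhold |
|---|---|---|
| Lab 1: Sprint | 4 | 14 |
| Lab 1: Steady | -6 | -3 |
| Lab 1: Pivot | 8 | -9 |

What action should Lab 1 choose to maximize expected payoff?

E[Sprint] = 0.7·(14) + 0.3·(4) = 11
E[Steady] = 0.7·(-3) + 0.3·(-6) = -3.9
E[Pivot] = 0.7·(-9) + 0.3·(8) = -3.9
Best response: Sprint (11 is the largest).

Sprint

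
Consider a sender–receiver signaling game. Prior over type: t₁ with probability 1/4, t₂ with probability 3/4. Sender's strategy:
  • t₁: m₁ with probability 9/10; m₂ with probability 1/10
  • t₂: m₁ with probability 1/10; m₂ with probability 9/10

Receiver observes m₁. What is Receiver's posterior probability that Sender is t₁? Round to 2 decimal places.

P(m₁) = (1/4)·(9/10) + (3/4)·(1/10) = 3/10
P(t₁ | m₁) = ((1/4)·(9/10)) / (3/10) = (9/40) / (3/10) = 3/4

0.75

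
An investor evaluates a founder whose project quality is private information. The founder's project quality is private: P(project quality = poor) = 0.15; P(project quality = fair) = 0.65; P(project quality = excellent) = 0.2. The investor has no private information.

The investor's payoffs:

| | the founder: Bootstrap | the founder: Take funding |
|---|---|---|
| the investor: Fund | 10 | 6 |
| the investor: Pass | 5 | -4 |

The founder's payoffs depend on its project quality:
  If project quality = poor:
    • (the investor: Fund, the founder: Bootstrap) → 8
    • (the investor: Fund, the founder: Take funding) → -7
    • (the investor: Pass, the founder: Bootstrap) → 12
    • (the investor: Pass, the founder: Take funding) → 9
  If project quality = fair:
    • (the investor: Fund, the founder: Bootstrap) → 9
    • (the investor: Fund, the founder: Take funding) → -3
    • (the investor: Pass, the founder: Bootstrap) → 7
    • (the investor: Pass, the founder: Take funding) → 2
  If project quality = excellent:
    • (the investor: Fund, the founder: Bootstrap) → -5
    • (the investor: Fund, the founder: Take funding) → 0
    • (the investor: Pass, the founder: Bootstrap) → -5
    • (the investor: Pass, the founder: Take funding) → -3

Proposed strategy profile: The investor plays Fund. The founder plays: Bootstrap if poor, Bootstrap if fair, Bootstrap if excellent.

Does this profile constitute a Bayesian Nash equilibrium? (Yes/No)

A profile is a BNE iff every type of every player is best-responding given beliefs about the other side.
The investor plays Fund: E[Fund] = 0.15·(10) + 0.65·(10) + 0.2·(10) = 10; E[Pass] = 5. Best-responding. ✓
The founder (project quality poor), facing Fund: Bootstrap gives 8, Take funding gives -7. Proposed Bootstrap is best. ✓
The founder (project quality fair), facing Fund: Bootstrap gives 9, Take funding gives -3. Proposed Bootstrap is best. ✓
The founder (project quality excellent), facing Fund: Bootstrap gives -5, Take funding gives 0. Proposed Bootstrap is not best — profitable deviation exists. ✗

No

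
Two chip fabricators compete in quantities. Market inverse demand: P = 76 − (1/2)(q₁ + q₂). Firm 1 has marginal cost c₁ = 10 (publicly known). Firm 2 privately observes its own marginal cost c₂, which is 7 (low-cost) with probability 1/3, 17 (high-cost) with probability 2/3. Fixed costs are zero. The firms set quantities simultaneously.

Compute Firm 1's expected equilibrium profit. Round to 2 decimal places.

1078.54

Each type of Firm 2 best-responds to q₁; Firm 1 best-responds to the expected q₂ over Firm 2's types.
Firm 2 with cost c maximizes (76 − (1/2)(q₁+q₂) − c)·q₂, giving q₂(c) = (76 − c − (1/2)q₁).
E[c₂] = 1/3·7 + 2/3·17 = 13.6667
Firm 1's FOC against E[q₂] yields q₁ = (76 − 2·10 + E[c₂])/(3/2) = (76 − 20 + 13.6667)/(3/2) = 46.4444.
E[P] = 76 − (1/2)·(q₁ + E[q₂]) = 33.2222; Firm 1's expected profit = (E[P] − 10)·q₁ = (33.2222 − 10)·46.4444 = 1078.54.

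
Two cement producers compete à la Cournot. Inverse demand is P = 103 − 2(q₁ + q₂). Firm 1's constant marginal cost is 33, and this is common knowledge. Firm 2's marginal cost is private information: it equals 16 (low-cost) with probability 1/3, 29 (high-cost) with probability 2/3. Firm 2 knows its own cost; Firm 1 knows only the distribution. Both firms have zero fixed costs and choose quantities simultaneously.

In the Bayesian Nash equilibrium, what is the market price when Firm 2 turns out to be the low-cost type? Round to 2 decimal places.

49.22

Firm 2 with cost c maximizes (103 − 2(q₁+q₂) − c)·q₂, giving q₂(c) = (103 − c − 2q₁)/4.
E[c₂] = 1/3·16 + 2/3·29 = 24.6667
Firm 1's FOC against E[q₂] yields q₁ = (103 − 2·33 + E[c₂])/6 = (103 − 66 + 24.6667)/6 = 10.2778.
q₂(low-cost) = 16.6111, so P = 103 − 2·(10.2778 + 16.6111) = 49.2222.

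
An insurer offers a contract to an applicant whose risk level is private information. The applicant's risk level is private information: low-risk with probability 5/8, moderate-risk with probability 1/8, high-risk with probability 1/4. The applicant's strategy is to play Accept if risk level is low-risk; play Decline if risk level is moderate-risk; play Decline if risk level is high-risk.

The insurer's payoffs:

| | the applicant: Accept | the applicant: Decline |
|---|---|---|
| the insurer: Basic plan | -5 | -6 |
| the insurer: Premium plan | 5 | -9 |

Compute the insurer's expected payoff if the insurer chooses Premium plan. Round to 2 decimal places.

-0.25

E[Premium plan] = 5/8·5 + 1/8·(-9) + 1/4·(-9) = 25/8 + (-9/8) + (-9/4) = -1/4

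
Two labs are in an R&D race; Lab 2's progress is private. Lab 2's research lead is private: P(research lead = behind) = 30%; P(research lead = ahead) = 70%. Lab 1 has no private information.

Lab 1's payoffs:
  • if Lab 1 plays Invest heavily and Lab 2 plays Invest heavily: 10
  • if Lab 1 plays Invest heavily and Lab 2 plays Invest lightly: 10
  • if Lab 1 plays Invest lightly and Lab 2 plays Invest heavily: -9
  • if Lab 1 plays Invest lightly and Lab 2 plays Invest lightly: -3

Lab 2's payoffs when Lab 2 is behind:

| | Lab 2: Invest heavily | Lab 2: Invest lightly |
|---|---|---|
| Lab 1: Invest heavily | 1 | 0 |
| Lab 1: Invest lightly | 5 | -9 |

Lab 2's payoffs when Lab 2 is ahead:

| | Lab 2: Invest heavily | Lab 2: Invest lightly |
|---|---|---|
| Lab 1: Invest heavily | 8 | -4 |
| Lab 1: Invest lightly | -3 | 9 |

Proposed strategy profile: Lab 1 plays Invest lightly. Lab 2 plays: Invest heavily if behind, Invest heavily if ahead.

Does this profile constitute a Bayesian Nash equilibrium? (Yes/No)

Lab 1 plays Invest lightly: E[Invest lightly] = 0.3·(-9) + 0.7·(-9) = -9; E[Invest heavily] = 10. Not best-responding. ✗
Lab 2 (research lead behind), facing Invest lightly: Invest heavily gives 5, Invest lightly gives -9. Proposed Invest heavily is best. ✓
Lab 2 (research lead ahead), facing Invest lightly: Invest heavily gives -3, Invest lightly gives 9. Proposed Invest heavily is not best — profitable deviation exists. ✗

No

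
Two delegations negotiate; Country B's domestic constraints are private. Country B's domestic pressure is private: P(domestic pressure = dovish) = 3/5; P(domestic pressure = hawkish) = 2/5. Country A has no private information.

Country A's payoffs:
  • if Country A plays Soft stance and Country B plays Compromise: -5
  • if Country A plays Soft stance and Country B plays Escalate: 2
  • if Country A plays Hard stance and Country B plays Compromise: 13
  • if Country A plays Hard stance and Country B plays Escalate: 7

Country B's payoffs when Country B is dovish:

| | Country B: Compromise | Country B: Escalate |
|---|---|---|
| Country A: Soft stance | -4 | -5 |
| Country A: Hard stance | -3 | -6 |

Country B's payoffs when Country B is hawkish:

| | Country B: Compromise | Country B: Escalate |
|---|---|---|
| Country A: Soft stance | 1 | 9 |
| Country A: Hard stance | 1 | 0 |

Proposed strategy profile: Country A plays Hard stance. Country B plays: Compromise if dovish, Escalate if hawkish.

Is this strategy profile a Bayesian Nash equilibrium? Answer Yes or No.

No

A profile is a BNE iff every type of every player is best-responding given beliefs about the other side.
Country A plays Hard stance: E[Hard stance] = 3/5·(13) + 2/5·(7) = 53/5; E[Soft stance] = -11/5. Best-responding. ✓
Country B (domestic pressure dovish), facing Hard stance: Compromise gives -3, Escalate gives -6. Proposed Compromise is best. ✓
Country B (domestic pressure hawkish), facing Hard stance: Compromise gives 1, Escalate gives 0. Proposed Escalate is not best — profitable deviation exists. ✗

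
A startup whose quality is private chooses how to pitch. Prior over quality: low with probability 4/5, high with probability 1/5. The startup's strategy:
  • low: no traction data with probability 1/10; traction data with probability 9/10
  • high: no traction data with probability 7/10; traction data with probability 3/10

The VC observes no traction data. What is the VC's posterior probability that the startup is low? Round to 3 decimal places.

P(no traction data) = (4/5)·(1/10) + (1/5)·(7/10) = 11/50
P(low | no traction data) = ((4/5)·(1/10)) / (11/50) = (2/25) / (11/50) = 4/11

0.364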